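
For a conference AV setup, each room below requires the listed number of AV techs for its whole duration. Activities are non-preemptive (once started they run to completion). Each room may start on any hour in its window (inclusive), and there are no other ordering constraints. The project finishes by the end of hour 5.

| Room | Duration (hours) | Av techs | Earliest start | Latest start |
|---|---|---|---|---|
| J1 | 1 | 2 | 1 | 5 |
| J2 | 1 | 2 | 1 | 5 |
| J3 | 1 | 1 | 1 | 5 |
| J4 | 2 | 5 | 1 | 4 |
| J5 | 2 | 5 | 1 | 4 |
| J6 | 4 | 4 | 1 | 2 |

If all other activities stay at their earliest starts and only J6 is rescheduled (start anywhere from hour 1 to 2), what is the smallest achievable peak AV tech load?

J6@1: h1:19  h2:14  h3:4  h4:4  h5:0 → peak 19
J6@2: h1:15  h2:14  h3:4  h4:4  h5:4 → peak 15
Best is J6@2, peak 15.

15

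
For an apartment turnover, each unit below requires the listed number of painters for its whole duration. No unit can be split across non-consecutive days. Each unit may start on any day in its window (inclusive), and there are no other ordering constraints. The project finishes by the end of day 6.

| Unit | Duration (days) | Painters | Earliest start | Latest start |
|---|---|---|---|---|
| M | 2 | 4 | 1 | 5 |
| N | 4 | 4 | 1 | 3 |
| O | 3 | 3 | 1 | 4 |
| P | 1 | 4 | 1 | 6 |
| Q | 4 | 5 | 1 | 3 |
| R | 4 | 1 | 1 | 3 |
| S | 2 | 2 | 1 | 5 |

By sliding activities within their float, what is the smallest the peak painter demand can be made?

Early-start (M@1, N@1, O@1, P@1, Q@1, R@1, S@1) gives peak 23: d1:23  d2:19  d3:13  d4:10  d5:0  d6:0.
Shift P→5, Q→3, S→4.
Schedule M@1, N@1, O@1, P@5, Q@3, R@1, S@4: d1:12  d2:12  d3:13  d4:12  d5:11  d6:5 — peak 13.

13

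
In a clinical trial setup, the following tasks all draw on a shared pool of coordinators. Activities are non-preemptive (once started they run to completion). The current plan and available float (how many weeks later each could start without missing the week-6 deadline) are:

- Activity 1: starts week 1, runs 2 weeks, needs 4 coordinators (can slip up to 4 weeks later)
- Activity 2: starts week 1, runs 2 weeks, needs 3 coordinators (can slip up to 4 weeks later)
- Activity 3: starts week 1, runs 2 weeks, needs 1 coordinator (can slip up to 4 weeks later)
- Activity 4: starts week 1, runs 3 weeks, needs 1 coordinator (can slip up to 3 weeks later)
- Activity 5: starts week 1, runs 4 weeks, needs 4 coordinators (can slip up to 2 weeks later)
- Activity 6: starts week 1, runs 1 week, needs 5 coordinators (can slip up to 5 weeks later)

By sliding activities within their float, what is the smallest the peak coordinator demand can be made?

Early-start (Activity 1@1, Activity 2@1, Activity 3@1, Activity 4@1, Activity 5@1, Activity 6@1) gives peak 18: w1:18  w2:13  w3:5  w4:4  w5:0  w6:0.
Shift Activity 2→3, Activity 3→5, Activity 4→3, Activity 6→5.
Schedule Activity 1@1, Activity 2@3, Activity 3@5, Activity 4@3, Activity 5@1, Activity 6@5: w1:8  w2:8  w3:8  w4:8  w5:7  w6:1 — peak 8.

8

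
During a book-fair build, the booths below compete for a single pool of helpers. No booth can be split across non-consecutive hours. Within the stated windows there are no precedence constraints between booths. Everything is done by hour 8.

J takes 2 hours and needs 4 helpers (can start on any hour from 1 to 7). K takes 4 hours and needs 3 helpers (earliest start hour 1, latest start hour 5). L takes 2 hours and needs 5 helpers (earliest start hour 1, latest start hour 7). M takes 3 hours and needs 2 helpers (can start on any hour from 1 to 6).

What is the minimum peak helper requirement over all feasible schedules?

5

Early-start (J@1, K@1, L@1, M@1) gives peak 14: h1:14  h2:14  h3:5  h4:3  h5:0  h6:0  h7:0  h8:0.
Shift K→3, L→7, M→3.
Schedule J@1, K@3, L@7, M@3: h1:4  h2:4  h3:5  h4:5  h5:5  h6:3  h7:5  h8:5 — peak 5.
Total helper-hours = 36 over 8 hours ⇒ peak ≥ ⌈36/8⌉ = 5, so 5 is optimal.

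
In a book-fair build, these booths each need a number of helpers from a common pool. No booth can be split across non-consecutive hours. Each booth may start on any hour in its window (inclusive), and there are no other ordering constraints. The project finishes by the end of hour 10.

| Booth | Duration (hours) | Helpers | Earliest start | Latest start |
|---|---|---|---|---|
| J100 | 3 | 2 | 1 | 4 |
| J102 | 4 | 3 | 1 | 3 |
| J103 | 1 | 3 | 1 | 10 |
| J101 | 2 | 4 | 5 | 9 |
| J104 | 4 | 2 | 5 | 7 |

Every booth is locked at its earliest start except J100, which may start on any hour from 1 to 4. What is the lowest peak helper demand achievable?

J100@1: h1:8  h2:5  h3:5  h4:3  h5:6  h6:6  h7:2  h8:2  h9:0  h10:0 → peak 8
J100@2: h1:6  h2:5  h3:5  h4:5  h5:6  h6:6  h7:2  h8:2  h9:0  h10:0 → peak 6
J100@3: h1:6  h2:3  h3:5  h4:5  h5:8  h6:6  h7:2  h8:2  h9:0  h10:0 → peak 8
J100@4: h1:6  h2:3  h3:3  h4:5  h5:8  h6:8  h7:2  h8:2  h9:0  h10:0 → peak 8
Best is J100@2, peak 6.

6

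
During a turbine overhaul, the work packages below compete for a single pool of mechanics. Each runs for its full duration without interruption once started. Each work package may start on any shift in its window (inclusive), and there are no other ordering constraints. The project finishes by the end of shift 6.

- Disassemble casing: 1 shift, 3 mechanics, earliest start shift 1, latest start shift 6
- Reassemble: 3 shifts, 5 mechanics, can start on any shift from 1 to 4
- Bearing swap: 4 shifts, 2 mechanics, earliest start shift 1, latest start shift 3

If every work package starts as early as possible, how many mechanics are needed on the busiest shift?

Early-start schedule: Disassemble casing@1, Reassemble@1, Bearing swap@1.
Load per shift: shift 1: 10, shift 2: 7, shift 3: 7, shift 4: 2, shift 5: 0, shift 6: 0.
Peak is 10.

10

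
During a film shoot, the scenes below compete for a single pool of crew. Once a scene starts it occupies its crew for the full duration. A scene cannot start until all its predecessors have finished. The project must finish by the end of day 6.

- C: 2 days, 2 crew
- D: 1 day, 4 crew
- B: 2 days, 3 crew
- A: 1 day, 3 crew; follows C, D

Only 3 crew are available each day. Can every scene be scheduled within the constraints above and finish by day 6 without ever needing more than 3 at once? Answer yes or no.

The minimum achievable peak is 4; 3 < 4, so no feasible schedule stays within the cap.

no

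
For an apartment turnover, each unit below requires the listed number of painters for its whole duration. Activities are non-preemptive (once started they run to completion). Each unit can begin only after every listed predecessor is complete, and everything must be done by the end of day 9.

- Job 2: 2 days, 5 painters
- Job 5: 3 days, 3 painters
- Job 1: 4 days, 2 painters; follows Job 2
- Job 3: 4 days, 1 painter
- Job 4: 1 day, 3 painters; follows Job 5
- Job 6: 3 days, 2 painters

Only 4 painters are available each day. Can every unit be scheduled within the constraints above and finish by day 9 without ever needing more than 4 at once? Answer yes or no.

no

Total painter-days = 40; over 9 days the average is 40/9 > 4, so some day must exceed 4.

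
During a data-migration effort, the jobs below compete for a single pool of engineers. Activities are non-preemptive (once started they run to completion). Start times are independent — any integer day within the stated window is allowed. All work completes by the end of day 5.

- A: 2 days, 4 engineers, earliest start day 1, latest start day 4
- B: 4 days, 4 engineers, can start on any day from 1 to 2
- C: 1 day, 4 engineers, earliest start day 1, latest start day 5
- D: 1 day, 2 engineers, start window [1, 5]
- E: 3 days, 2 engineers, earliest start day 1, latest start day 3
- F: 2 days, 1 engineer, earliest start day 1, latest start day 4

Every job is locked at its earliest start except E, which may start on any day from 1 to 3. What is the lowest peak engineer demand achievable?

E@1: d1:17  d2:11  d3:6  d4:4  d5:0 → peak 17
E@2: d1:15  d2:11  d3:6  d4:6  d5:0 → peak 15
E@3: d1:15  d2:9  d3:6  d4:6  d5:2 → peak 15
Best is E@2, peak 15.

15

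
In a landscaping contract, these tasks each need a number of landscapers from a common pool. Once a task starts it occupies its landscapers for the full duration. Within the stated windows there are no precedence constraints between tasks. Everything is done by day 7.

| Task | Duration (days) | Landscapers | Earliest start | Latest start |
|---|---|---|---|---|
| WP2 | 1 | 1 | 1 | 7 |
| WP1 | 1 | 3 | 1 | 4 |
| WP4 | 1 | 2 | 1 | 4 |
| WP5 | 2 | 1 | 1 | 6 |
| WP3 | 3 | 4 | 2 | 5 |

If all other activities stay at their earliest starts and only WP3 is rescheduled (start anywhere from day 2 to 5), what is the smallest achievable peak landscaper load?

7

WP3@2: d1:7  d2:5  d3:4  d4:4  d5:0  d6:0  d7:0 → peak 7
WP3@3: d1:7  d2:1  d3:4  d4:4  d5:4  d6:0  d7:0 → peak 7
WP3@4: d1:7  d2:1  d3:0  d4:4  d5:4  d6:4  d7:0 → peak 7
WP3@5: d1:7  d2:1  d3:0  d4:0  d5:4  d6:4  d7:4 → peak 7
Best is WP3@2, peak 7.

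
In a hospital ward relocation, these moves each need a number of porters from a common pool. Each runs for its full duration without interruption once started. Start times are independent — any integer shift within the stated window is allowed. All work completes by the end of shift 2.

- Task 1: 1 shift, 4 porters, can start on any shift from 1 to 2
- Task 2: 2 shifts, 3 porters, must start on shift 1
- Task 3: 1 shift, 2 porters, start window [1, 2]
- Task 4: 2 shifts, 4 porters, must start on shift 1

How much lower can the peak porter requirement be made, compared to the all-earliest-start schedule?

2

Early-start peak: s1:13  s2:7 ⇒ 13.
Leveled (Task 1@1, Task 2@1, Task 3@2, Task 4@1): s1:11  s2:9 ⇒ 11.
Reduction 13 − 11 = 2.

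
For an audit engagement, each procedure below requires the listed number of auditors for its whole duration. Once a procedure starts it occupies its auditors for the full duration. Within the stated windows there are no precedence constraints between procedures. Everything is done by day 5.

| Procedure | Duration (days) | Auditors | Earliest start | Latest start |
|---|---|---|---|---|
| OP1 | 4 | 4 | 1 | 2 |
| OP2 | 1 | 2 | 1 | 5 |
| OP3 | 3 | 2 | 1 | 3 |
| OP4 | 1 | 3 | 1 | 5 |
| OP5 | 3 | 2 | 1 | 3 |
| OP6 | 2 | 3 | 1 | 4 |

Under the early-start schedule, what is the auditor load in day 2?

11

At early start, day 2 has: OP1, OP3, OP5, OP6.
Demand: 4 + 2 + 2 + 3 = 11.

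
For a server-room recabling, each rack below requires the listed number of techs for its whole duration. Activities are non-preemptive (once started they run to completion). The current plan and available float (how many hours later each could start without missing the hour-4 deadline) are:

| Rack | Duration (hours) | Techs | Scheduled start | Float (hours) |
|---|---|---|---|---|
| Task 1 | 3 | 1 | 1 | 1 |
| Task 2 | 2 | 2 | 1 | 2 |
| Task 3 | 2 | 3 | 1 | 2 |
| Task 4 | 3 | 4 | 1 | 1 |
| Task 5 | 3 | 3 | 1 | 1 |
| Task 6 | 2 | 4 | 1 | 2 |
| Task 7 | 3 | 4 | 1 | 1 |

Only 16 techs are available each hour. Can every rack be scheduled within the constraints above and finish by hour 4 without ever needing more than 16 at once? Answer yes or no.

The minimum achievable peak is 17; 16 < 17, so no feasible schedule stays within the cap.

no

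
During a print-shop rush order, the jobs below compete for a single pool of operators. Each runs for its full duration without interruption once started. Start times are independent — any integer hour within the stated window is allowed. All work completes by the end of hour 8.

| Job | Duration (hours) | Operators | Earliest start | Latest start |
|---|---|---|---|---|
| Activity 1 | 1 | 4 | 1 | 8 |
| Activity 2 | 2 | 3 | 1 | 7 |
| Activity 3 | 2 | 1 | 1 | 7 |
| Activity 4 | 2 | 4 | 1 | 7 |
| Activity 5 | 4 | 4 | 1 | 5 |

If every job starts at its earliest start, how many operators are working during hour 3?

At early start, hour 3 has: Activity 5.
Demand: 4 = 4.

4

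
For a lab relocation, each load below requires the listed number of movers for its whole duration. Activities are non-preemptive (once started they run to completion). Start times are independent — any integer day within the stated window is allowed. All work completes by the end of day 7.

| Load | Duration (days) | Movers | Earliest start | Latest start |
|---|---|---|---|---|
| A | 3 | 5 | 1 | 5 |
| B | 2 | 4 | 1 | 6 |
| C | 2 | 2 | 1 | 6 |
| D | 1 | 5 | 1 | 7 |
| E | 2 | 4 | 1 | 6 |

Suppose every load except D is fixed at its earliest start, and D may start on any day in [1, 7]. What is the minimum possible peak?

15

D@1: d1:20  d2:15  d3:5  d4:0  d5:0  d6:0  d7:0 → peak 20
D@2: d1:15  d2:20  d3:5  d4:0  d5:0  d6:0  d7:0 → peak 20
D@3: d1:15  d2:15  d3:10  d4:0  d5:0  d6:0  d7:0 → peak 15
D@4: d1:15  d2:15  d3:5  d4:5  d5:0  d6:0  d7:0 → peak 15
D@5: d1:15  d2:15  d3:5  d4:0  d5:5  d6:0  d7:0 → peak 15
D@6: d1:15  d2:15  d3:5  d4:0  d5:0  d6:5  d7:0 → peak 15
D@7: d1:15  d2:15  d3:5  d4:0  d5:0  d6:0  d7:5 → peak 15
Best is D@3, peak 15.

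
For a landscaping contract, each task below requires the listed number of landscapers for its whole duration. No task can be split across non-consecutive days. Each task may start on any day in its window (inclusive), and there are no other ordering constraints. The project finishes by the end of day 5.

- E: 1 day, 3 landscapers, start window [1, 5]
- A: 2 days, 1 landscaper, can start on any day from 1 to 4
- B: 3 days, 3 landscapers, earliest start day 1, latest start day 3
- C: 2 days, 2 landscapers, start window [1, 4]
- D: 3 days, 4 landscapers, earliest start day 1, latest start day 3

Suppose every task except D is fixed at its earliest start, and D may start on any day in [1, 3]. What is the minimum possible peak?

D@1: d1:13  d2:10  d3:7  d4:0  d5:0 → peak 13
D@2: d1:9  d2:10  d3:7  d4:4  d5:0 → peak 10
D@3: d1:9  d2:6  d3:7  d4:4  d5:4 → peak 9
Best is D@3, peak 9.

9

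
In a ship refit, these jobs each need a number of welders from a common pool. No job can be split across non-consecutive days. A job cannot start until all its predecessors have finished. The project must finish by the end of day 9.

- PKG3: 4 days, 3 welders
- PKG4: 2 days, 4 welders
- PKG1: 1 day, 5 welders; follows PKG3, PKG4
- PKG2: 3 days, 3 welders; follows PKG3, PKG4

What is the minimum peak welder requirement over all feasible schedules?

7

Early-start (PKG3@1, PKG4@1, PKG1@5, PKG2@5) gives peak 8: d1:7  d2:7  d3:3  d4:3  d5:8  d6:3  d7:3  d8:0  d9:0.
Shift PKG2→6.
Schedule PKG3@1, PKG4@1, PKG1@5, PKG2@6: d1:7  d2:7  d3:3  d4:3  d5:5  d6:3  d7:3  d8:3  d9:0 — peak 7.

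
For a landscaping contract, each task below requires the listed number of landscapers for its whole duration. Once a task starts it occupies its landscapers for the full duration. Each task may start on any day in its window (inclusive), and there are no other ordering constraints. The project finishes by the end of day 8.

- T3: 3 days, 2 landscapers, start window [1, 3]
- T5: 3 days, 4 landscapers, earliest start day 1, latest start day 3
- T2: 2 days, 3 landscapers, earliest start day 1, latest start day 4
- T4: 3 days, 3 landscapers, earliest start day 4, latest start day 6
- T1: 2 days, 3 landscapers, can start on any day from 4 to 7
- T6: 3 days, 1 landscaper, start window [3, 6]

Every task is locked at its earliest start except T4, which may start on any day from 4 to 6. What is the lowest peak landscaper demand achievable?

9

T4@4: d1:9  d2:9  d3:7  d4:7  d5:7  d6:3  d7:0  d8:0 → peak 9
T4@5: d1:9  d2:9  d3:7  d4:4  d5:7  d6:3  d7:3  d8:0 → peak 9
T4@6: d1:9  d2:9  d3:7  d4:4  d5:4  d6:3  d7:3  d8:3 → peak 9
Best is T4@4, peak 9.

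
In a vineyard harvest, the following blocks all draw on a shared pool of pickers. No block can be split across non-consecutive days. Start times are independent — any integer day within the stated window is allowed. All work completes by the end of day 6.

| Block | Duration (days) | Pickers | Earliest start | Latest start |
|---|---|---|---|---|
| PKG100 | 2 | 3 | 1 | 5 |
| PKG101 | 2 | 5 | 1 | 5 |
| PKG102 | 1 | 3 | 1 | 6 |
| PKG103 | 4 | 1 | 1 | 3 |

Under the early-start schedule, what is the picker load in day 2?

9

At early start, day 2 has: PKG100, PKG101, PKG103.
Demand: 3 + 5 + 1 = 9.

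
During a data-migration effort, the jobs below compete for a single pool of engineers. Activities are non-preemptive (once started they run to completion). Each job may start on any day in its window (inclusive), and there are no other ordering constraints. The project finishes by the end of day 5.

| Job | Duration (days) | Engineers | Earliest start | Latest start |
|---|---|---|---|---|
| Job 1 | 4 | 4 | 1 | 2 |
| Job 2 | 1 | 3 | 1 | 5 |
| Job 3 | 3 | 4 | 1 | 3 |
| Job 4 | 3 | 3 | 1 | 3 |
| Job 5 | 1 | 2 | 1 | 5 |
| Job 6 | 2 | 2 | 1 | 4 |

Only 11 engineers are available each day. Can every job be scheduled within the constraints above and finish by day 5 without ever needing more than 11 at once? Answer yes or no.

yes

Schedule Job 1@1, Job 2@1, Job 3@1, Job 4@2, Job 5@4, Job 6@4: d1:11  d2:11  d3:11  d4:11  d5:2 — peak 11 ≤ 11.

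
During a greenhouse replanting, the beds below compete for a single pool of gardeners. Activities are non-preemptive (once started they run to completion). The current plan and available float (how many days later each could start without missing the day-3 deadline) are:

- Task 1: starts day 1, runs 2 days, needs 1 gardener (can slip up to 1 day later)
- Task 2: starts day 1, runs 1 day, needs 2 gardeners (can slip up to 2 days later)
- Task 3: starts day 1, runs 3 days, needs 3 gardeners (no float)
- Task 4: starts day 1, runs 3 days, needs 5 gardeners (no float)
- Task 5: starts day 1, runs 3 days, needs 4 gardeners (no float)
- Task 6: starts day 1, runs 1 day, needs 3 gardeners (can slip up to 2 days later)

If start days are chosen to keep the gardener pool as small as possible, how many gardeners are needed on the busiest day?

Early-start (Task 1@1, Task 2@1, Task 3@1, Task 4@1, Task 5@1, Task 6@1) gives peak 18: d1:18  d2:13  d3:12.
Shift Task 6→3.
Schedule Task 1@1, Task 2@1, Task 3@1, Task 4@1, Task 5@1, Task 6@3: d1:15  d2:13  d3:15 — peak 15.
Total gardener-days = 43 over 3 days ⇒ peak ≥ ⌈43/3⌉ = 15, so 15 is optimal.

15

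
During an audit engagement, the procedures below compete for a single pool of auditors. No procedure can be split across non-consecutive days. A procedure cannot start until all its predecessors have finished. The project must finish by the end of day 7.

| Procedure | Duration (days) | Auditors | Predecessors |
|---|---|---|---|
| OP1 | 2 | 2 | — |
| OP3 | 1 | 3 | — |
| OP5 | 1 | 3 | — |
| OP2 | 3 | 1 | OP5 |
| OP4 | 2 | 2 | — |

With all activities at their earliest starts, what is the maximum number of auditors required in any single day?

10

Early-start schedule: OP1@1, OP3@1, OP5@1, OP2@2, OP4@1.
Load per day: day 1: 10, day 2: 5, day 3: 1, day 4: 1, day 5: 0, day 6: 0, day 7: 0.
Peak is 10.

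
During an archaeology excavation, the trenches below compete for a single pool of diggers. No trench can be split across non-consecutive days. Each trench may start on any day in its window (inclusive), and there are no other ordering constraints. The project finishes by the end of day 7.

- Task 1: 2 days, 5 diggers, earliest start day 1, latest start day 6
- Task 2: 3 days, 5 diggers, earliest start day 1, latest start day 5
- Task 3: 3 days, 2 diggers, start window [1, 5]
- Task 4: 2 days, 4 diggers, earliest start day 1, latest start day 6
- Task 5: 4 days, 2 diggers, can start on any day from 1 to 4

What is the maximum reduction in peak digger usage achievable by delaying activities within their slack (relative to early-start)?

Early-start peak: d1:18  d2:18  d3:9  d4:2  d5:0  d6:0  d7:0 ⇒ 18.
Leveled (Task 1@1, Task 2@3, Task 3@1, Task 4@6, Task 5@4): d1:7  d2:7  d3:7  d4:7  d5:7  d6:6  d7:6 ⇒ 7.
Reduction 18 − 7 = 11.

11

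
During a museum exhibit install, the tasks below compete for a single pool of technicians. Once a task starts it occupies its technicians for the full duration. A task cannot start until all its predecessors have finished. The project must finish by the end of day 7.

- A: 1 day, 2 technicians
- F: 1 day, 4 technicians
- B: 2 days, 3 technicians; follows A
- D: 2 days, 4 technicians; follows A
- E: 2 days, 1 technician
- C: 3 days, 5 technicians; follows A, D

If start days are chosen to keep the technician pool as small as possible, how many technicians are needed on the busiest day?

Early-start (A@1, F@1, B@2, D@2, E@1, C@4) gives peak 8: d1:7  d2:8  d3:7  d4:5  d5:5  d6:5  d7:0.
Shift E→4.
Schedule A@1, F@1, B@2, D@2, E@4, C@4: d1:6  d2:7  d3:7  d4:6  d5:6  d6:5  d7:0 — peak 7.

7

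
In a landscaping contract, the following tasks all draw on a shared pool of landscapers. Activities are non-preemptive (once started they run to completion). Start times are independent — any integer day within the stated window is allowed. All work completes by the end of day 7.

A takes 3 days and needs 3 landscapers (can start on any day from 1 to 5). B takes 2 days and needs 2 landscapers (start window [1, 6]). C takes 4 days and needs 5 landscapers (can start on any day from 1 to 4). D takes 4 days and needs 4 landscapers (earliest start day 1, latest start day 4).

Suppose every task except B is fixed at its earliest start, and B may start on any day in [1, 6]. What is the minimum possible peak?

12

B@1: d1:14  d2:14  d3:12  d4:9  d5:0  d6:0  d7:0 → peak 14
B@2: d1:12  d2:14  d3:14  d4:9  d5:0  d6:0  d7:0 → peak 14
B@3: d1:12  d2:12  d3:14  d4:11  d5:0  d6:0  d7:0 → peak 14
B@4: d1:12  d2:12  d3:12  d4:11  d5:2  d6:0  d7:0 → peak 12
B@5: d1:12  d2:12  d3:12  d4:9  d5:2  d6:2  d7:0 → peak 12
B@6: d1:12  d2:12  d3:12  d4:9  d5:0  d6:2  d7:2 → peak 12
Best is B@4, peak 12.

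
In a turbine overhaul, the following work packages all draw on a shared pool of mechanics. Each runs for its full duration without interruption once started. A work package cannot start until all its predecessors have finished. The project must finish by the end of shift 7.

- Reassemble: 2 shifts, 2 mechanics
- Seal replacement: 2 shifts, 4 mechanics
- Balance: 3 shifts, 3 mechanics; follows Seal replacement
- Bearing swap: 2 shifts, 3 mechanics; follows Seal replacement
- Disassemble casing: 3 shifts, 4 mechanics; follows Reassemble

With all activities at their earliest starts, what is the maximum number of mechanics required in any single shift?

10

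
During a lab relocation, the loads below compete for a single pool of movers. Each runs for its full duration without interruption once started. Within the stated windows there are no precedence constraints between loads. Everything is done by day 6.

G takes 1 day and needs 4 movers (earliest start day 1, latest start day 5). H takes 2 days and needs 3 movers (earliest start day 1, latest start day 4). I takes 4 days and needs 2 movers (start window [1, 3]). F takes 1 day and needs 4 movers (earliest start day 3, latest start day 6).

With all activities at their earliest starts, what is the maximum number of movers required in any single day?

9

Early-start schedule: G@1, H@1, I@1, F@3.
Load per day: day 1: 9, day 2: 5, day 3: 6, day 4: 2, day 5: 0, day 6: 0.
Peak is 9.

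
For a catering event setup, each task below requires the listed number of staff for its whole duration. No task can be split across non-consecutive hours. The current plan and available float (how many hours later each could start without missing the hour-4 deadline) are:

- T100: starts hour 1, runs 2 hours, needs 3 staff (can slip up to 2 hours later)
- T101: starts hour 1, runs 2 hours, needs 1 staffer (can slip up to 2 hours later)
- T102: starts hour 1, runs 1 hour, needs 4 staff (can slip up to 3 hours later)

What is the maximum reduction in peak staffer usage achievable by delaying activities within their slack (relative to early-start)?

Early-start peak: h1:8  h2:4  h3:0  h4:0 ⇒ 8.
Leveled (T100@1, T101@1, T102@3): h1:4  h2:4  h3:4  h4:0 ⇒ 4.
Reduction 8 − 4 = 4.

4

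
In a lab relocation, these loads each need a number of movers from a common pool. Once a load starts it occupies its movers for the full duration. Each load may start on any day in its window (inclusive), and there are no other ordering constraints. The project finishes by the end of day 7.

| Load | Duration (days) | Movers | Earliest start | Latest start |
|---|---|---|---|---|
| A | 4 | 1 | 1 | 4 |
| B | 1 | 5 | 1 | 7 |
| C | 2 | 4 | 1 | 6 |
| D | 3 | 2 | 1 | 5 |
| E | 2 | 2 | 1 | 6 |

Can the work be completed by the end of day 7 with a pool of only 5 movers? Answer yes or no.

yes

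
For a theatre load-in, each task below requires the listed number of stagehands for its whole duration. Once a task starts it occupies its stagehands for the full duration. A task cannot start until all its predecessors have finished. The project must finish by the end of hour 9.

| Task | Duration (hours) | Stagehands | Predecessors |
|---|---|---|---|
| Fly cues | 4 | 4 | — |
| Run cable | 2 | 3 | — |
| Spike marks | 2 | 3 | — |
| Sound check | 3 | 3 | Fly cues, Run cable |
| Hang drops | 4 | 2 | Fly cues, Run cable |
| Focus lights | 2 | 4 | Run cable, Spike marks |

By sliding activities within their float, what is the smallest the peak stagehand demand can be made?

7

Early-start (Fly cues@1, Run cable@1, Spike marks@1, Sound check@5, Hang drops@5, Focus lights@3) gives peak 10: h1:10  h2:10  h3:8  h4:8  h5:5  h6:5  h7:5  h8:2  h9:0.
Shift Spike marks→3, Focus lights→8.
Schedule Fly cues@1, Run cable@1, Spike marks@3, Sound check@5, Hang drops@5, Focus lights@8: h1:7  h2:7  h3:7  h4:7  h5:5  h6:5  h7:5  h8:6  h9:4 — peak 7.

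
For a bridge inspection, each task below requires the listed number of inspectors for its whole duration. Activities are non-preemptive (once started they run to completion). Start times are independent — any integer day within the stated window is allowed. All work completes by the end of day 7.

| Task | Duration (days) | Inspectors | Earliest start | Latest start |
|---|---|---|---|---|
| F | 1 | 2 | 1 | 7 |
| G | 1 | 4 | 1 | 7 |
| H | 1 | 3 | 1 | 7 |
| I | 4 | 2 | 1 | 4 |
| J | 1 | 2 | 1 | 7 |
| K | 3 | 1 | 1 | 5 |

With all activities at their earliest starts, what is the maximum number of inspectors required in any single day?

14

Early-start schedule: F@1, G@1, H@1, I@1, J@1, K@1.
Load per day: day 1: 14, day 2: 3, day 3: 3, day 4: 2, day 5: 0, day 6: 0, day 7: 0.
Peak is 14.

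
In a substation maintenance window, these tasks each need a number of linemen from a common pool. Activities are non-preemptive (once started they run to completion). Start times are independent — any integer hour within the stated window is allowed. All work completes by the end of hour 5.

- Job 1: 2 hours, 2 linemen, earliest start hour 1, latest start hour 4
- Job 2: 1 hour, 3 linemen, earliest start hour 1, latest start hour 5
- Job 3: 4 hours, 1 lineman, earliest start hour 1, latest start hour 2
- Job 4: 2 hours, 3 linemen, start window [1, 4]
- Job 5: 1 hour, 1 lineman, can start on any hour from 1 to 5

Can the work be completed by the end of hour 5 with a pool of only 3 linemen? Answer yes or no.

no

Total lineman-hours = 18; over 5 hours the average is 18/5 > 3, so some hour must exceed 3.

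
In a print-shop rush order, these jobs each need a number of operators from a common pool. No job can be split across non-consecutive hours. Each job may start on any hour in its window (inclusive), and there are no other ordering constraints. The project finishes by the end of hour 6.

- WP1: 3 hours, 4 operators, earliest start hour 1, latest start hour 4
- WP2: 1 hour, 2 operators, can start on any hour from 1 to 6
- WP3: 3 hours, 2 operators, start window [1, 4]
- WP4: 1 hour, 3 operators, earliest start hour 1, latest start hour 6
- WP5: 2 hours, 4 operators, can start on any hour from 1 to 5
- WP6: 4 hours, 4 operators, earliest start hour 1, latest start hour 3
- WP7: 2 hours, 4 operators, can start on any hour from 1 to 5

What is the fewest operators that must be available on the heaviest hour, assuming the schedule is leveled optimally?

10

Early-start (WP1@1, WP2@1, WP3@1, WP4@1, WP5@1, WP6@1, WP7@1) gives peak 23: h1:23  h2:18  h3:10  h4:4  h5:0  h6:0.
Shift WP3→2, WP4→4, WP6→3, WP7→5.
Schedule WP1@1, WP2@1, WP3@2, WP4@4, WP5@1, WP6@3, WP7@5: h1:10  h2:10  h3:10  h4:9  h5:8  h6:8 — peak 10.
Total operator-hours = 55 over 6 hours ⇒ peak ≥ ⌈55/6⌉ = 10, so 10 is optimal.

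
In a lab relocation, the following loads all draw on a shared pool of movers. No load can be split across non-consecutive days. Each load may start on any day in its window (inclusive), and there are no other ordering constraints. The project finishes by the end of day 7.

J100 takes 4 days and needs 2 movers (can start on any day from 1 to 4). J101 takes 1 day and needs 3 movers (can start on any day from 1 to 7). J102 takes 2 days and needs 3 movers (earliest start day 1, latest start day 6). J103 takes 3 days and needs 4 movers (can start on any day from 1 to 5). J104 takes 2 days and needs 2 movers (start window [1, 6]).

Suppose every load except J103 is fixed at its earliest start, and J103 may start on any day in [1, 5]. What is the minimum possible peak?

10

J103@1: d1:14  d2:11  d3:6  d4:2  d5:0  d6:0  d7:0 → peak 14
J103@2: d1:10  d2:11  d3:6  d4:6  d5:0  d6:0  d7:0 → peak 11
J103@3: d1:10  d2:7  d3:6  d4:6  d5:4  d6:0  d7:0 → peak 10
J103@4: d1:10  d2:7  d3:2  d4:6  d5:4  d6:4  d7:0 → peak 10
J103@5: d1:10  d2:7  d3:2  d4:2  d5:4  d6:4  d7:4 → peak 10
Best is J103@3, peak 10.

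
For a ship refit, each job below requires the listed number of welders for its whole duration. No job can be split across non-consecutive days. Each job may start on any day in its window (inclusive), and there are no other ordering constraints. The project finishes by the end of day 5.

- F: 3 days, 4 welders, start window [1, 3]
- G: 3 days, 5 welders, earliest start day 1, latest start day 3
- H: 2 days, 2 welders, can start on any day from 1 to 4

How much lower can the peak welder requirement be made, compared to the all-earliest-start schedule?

2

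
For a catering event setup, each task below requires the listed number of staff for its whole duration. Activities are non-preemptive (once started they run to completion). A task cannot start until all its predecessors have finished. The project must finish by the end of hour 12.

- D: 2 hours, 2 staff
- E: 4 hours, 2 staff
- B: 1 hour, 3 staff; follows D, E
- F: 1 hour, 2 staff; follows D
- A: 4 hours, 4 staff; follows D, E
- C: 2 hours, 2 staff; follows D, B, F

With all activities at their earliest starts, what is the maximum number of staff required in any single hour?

Early-start schedule: D@1, E@1, B@5, F@3, A@5, C@6.
Load per hour: hour 1: 4, hour 2: 4, hour 3: 4, hour 4: 2, hour 5: 7, hour 6: 6, hour 7: 6, hour 8: 4, hour 9: 0, hour 10: 0, hour 11: 0, hour 12: 0.
Peak is 7.

7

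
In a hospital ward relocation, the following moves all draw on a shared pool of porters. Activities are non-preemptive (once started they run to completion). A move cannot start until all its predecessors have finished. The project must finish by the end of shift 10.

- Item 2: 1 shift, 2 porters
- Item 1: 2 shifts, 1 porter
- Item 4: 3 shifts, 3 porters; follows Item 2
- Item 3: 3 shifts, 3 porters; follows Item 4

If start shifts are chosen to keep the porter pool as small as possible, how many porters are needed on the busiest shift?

Early-start (Item 2@1, Item 1@1, Item 4@2, Item 3@5) gives peak 4: s1:3  s2:4  s3:3  s4:3  s5:3  s6:3  s7:3  s8:0  s9:0  s10:0.
Shift Item 4→3, Item 3→6.
Schedule Item 2@1, Item 1@1, Item 4@3, Item 3@6: s1:3  s2:1  s3:3  s4:3  s5:3  s6:3  s7:3  s8:3  s9:0  s10:0 — peak 3.
Total porter-shifts = 22 over 10 shifts ⇒ peak ≥ ⌈22/10⌉ = 3, so 3 is optimal.

3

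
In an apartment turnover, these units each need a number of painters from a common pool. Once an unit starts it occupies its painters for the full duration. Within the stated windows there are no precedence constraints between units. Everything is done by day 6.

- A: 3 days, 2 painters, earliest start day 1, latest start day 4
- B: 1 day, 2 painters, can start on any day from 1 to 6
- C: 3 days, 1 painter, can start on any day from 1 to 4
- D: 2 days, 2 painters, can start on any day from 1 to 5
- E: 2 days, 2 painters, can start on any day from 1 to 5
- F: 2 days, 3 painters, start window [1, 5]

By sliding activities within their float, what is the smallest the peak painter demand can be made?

Early-start (A@1, B@1, C@1, D@1, E@1, F@1) gives peak 12: d1:12  d2:10  d3:3  d4:0  d5:0  d6:0.
Shift D→2, E→4, F→4.
Schedule A@1, B@1, C@1, D@2, E@4, F@4: d1:5  d2:5  d3:5  d4:5  d5:5  d6:0 — peak 5.
Total painter-days = 25 over 6 days ⇒ peak ≥ ⌈25/6⌉ = 5, so 5 is optimal.

5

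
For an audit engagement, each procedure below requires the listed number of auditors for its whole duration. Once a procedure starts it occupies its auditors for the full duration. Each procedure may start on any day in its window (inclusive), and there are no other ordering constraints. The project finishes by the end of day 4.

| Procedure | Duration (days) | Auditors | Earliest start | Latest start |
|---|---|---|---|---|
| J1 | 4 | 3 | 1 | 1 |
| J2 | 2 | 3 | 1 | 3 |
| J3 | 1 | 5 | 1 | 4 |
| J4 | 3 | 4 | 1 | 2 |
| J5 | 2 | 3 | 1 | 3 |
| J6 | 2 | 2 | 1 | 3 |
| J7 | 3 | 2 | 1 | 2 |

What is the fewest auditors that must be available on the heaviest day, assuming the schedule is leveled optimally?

Early-start (J1@1, J2@1, J3@1, J4@1, J5@1, J6@1, J7@1) gives peak 22: d1:22  d2:17  d3:9  d4:3.
Shift J4→2, J5→3, J7→2.
Schedule J1@1, J2@1, J3@1, J4@2, J5@3, J6@1, J7@2: d1:13  d2:14  d3:12  d4:12 — peak 14.

14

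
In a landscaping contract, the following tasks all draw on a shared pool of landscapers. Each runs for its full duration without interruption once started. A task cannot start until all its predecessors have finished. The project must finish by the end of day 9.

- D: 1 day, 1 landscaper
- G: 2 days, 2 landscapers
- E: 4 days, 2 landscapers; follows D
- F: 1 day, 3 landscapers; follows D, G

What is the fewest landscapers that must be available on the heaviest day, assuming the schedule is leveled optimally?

3

Early-start (D@1, G@1, E@2, F@3) gives peak 5: d1:3  d2:4  d3:5  d4:2  d5:2  d6:0  d7:0  d8:0  d9:0.
Shift E→3, F→7.
Schedule D@1, G@1, E@3, F@7: d1:3  d2:2  d3:2  d4:2  d5:2  d6:2  d7:3  d8:0  d9:0 — peak 3.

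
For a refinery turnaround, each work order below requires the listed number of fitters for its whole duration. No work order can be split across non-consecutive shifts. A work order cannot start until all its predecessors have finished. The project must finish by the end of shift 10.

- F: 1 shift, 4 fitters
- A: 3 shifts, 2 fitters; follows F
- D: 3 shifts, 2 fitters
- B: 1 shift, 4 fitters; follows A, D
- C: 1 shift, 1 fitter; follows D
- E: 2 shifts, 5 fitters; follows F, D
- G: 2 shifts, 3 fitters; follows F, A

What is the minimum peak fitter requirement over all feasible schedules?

Early-start (F@1, A@2, D@1, B@5, C@4, E@4, G@5) gives peak 12: s1:6  s2:4  s3:4  s4:8  s5:12  s6:3  s7:0  s8:0  s9:0  s10:0.
Shift D→2, C→5, E→6, G→8.
Schedule F@1, A@2, D@2, B@5, C@5, E@6, G@8: s1:4  s2:4  s3:4  s4:4  s5:5  s6:5  s7:5  s8:3  s9:3  s10:0 — peak 5.

5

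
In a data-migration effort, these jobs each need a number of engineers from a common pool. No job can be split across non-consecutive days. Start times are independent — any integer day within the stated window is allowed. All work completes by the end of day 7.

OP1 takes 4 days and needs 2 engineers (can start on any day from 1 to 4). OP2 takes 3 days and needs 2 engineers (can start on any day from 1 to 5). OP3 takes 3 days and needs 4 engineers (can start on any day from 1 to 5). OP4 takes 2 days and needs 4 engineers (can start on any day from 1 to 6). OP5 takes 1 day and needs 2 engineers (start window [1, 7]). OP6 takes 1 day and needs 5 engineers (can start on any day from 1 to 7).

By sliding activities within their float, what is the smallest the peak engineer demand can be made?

6

Early-start (OP1@1, OP2@1, OP3@1, OP4@1, OP5@1, OP6@1) gives peak 19: d1:19  d2:12  d3:8  d4:2  d5:0  d6:0  d7:0.
Shift OP2→4, OP4→5, OP5→4, OP6→7.
Schedule OP1@1, OP2@4, OP3@1, OP4@5, OP5@4, OP6@7: d1:6  d2:6  d3:6  d4:6  d5:6  d6:6  d7:5 — peak 6.
Total engineer-days = 41 over 7 days ⇒ peak ≥ ⌈41/7⌉ = 6, so 6 is optimal.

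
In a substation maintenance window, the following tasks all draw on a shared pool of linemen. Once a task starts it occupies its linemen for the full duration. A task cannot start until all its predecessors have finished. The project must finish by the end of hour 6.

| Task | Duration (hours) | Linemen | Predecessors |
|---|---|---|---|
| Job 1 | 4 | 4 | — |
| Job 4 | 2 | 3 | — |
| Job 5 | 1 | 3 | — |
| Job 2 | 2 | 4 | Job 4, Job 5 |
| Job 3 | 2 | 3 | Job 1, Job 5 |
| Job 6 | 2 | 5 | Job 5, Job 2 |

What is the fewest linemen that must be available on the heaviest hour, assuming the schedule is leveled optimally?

Schedule Job 1@1, Job 4@1, Job 5@1, Job 2@3, Job 3@5, Job 6@5: h1:10  h2:7  h3:8  h4:8  h5:8  h6:8 — peak 10.
No arrangement of the 2 feasible schedules does better.

10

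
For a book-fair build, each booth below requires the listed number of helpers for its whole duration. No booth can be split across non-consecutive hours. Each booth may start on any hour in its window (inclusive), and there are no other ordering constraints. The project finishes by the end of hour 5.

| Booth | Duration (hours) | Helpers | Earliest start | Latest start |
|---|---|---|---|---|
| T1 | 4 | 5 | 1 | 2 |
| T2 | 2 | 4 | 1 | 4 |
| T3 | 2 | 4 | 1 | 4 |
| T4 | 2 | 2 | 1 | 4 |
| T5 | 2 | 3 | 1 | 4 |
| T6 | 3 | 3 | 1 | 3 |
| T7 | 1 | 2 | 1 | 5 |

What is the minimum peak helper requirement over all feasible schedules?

13

Early-start (T1@1, T2@1, T3@1, T4@1, T5@1, T6@1, T7@1) gives peak 23: h1:23  h2:21  h3:8  h4:5  h5:0.
Shift T4→3, T5→3, T6→3, T7→5.
Schedule T1@1, T2@1, T3@1, T4@3, T5@3, T6@3, T7@5: h1:13  h2:13  h3:13  h4:13  h5:5 — peak 13.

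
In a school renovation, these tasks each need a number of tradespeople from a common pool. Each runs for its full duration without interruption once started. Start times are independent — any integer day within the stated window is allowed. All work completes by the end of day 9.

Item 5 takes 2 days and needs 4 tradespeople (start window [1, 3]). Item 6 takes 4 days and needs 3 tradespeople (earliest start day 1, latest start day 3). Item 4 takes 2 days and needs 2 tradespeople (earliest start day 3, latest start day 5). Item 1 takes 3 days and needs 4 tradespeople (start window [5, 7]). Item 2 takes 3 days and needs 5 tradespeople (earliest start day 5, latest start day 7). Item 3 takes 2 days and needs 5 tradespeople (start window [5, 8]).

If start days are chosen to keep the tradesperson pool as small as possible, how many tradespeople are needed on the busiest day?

9

Early-start (Item 5@1, Item 6@1, Item 4@3, Item 1@5, Item 2@5, Item 3@5) gives peak 14: d1:7  d2:7  d3:5  d4:5  d5:14  d6:14  d7:9  d8:0  d9:0.
Shift Item 3→8.
Schedule Item 5@1, Item 6@1, Item 4@3, Item 1@5, Item 2@5, Item 3@8: d1:7  d2:7  d3:5  d4:5  d5:9  d6:9  d7:9  d8:5  d9:5 — peak 9.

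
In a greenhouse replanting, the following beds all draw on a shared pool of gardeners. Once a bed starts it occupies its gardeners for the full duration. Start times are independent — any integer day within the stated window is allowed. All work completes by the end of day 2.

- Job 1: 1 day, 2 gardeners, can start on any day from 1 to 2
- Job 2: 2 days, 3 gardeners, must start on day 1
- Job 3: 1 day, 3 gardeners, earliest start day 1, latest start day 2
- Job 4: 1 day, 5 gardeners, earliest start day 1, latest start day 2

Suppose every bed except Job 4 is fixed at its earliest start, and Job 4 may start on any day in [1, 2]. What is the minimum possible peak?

Job 4@1: d1:13  d2:3 → peak 13
Job 4@2: d1:8  d2:8 → peak 8
Best is Job 4@2, peak 8.

8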